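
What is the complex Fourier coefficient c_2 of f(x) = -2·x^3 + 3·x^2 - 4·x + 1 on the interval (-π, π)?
Compute the real Fourier coefficients first: a_2 = 3, b_2 = 1 + 2·π^2.
Then c_2 = (a_2 − i·b_2)/2 = 3/2 - i·π^2 - i/2.

Final answer: 3/2 - i·π^2 - i/2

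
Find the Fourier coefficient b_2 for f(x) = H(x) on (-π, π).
b_2 = (1/π) ∫_{-π}^{π} f(x)·sin(2x) dx.
Evaluate the integral (use parity and integration by parts as needed): b_2 = 0.

Final answer: 0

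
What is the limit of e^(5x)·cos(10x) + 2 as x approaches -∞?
Evaluate the dominant behaviour as x → -∞; each term tends to a finite value or vanishes.
Limit = 2.

Final answer: 2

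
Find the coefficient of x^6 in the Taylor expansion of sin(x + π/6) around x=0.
Expand to order 6: sin(x + π/6) = -x^6/1440 + √(3)·x^5/240 + x^4/48 - √(3)·x^3/12 - x^2/4 + √(3)·x/2 + 1/2 + O(x^7).
The coefficient of x^6 is -1/1440.

Final answer: -1/1440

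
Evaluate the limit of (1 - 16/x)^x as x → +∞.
As x → +∞: this is the defining limit (1 - 16/x)^x → e^(-16).
Limit = e^(-16).

Final answer: e^(-16)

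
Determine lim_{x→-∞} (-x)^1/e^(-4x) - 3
The quotient is an ∞/∞ indeterminate form as x → -∞.
Compare growth rates of the dominant terms (exponentials ≫ polynomials ≫ logarithms), or apply L'Hôpital's rule; the quotient → 0.
Adding the constant: 0 - 3 = -3. Limit = -3.

Final answer: -3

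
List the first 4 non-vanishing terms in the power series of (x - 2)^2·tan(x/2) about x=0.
-x^4/6 + 2·x^3/3 - 2·x^2 + 2·x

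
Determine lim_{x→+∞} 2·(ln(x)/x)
Evaluate the dominant behaviour as x → +∞; each term tends to a finite value or vanishes.
Limit = 0.

Final answer: 0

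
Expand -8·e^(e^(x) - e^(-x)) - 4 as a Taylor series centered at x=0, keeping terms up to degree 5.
-38·x^5/5 - 32·x^4/3 - 40·x^3/3 - 16·x^2 - 16·x - 12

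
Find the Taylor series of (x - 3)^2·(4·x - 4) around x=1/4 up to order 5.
-363/16 + 187·(x - 1/4)/4 - 25·(x - 1/4)^2 + 4·(x - 1/4)^3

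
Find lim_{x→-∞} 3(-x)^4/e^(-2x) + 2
The quotient is an ∞/∞ indeterminate form as x → -∞.
Compare growth rates of the dominant terms (exponentials ≫ polynomials ≫ logarithms), or apply L'Hôpital's rule; the quotient → 0.
Adding the constant: 0 + 2 = 2. Limit = 2.

Final answer: 2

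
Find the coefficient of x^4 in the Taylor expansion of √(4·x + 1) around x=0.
Expand to order 4: √(4·x + 1) = -10·x^4 + 4·x^3 - 2·x^2 + 2·x + 1 + O(x^5).
The coefficient of x^4 is -10.

Final answer: -10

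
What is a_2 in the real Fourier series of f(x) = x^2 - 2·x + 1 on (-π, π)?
a_2 = (1/π) ∫_{-π}^{π} f(x)·cos(2x) dx.
Evaluate the integral (use parity and integration by parts as needed): a_2 = 1.

Final answer: 1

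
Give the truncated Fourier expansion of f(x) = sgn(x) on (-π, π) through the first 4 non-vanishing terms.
4·sin(x)/π + 4·sin(3·x)/(3·π) + 4·sin(5·x)/(5·π) + 4·sin(7·x)/(7·π)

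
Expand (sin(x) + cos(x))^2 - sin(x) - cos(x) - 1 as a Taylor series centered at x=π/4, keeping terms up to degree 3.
-√(2) + 1 + (-2 + √(2)/2)·(x - π/4)^2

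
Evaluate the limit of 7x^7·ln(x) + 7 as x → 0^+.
The product is a 0·∞ indeterminate form at x → 0⁺.
Rewrite the product as 7·ln(x) / x^(-7) and apply L'Hôpital, or use the standard hierarchy x^(-7) ≫ |ln x| as x → 0⁺.
The indeterminate product → 0, so the limit = 7.

Final answer: 7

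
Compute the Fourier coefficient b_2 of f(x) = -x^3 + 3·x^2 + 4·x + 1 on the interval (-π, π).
b_2 = (1/π) ∫_{-π}^{π} f(x)·sin(2x) dx.
Evaluate the integral (use parity and integration by parts as needed): b_2 = -11/2 + π^2.

Final answer: -11/2 + π^2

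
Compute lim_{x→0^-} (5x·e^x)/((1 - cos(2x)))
Both numerator and denominator → 0 as x → 0^-; this is a 0/0 indeterminate form.
Expand each to leading order near x = 0: numerator ~ 5·x, denominator ~ 2·x^2.
The limit of the ratio is -∞.

Final answer: -∞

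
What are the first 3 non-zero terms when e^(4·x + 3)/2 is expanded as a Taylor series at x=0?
4·x^2·e^(3) + 2·x·e^(3) + e^(3)/2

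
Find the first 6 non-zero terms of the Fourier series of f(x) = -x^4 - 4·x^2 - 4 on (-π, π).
(-32 + 8·π^2)·cos(x) + (-2·π^2 - 1)·cos(2·x) + (32/27 + 8·π^2/9)·cos(3·x) + (-π^2/2 - 13/16)·cos(4·x) + (352/625 + 8·π^2/25)·cos(5·x) - π^4/5 - 4·π^2/3 - 4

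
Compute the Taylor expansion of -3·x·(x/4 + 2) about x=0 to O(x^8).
-3·x^2/4 - 6·x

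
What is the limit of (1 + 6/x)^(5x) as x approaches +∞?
As x → +∞: write (1 + 6/x)^(5x) = ((1 + 6/x)^x)^5 → (e^6)^5 = e^30.
Limit = e^(30).

Final answer: e^(30)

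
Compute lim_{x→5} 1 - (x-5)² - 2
Direct substitution at x = 5 gives -1.

Final answer: -1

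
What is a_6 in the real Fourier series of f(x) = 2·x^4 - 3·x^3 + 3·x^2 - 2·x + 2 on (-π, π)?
a_6 = (1/π) ∫_{-π}^{π} f(x)·cos(6x) dx.
Evaluate the integral (use parity and integration by parts as needed): a_6 = 7/27 + 4·π^2/9.

Final answer: 7/27 + 4·π^2/9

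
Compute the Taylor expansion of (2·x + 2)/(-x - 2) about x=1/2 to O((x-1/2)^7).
-6/5 - 8·(x - 1/2)/25 + 16·(x - 1/2)^2/125 - 32·(x - 1/2)^3/625 + 64·(x - 1/2)^4/3125 - 128·(x - 1/2)^5/15625 + 256·(x - 1/2)^6/78125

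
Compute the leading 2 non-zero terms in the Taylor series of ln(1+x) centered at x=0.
-x^2/2 + x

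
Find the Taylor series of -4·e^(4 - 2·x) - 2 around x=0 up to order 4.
-8·x^4·e^(4)/3 + 16·x^3·e^(4)/3 - 8·x^2·e^(4) + 8·x·e^(4) - 4·e^(4) - 2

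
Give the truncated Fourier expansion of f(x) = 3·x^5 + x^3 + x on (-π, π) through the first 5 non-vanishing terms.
(-118·π^2 + 6·π^4 + 710)·sin(x) + (-3·π^4 - 22 + 14·π^2)·sin(2·x) + (-34·π^2/9 + 86/27 + 2·π^4)·sin(3·x) + (-3·π^4/2 - 65/64 + 11·π^2/8)·sin(4·x) + (-14·π^2/25 + 334/625 + 6·π^4/5)·sin(5·x)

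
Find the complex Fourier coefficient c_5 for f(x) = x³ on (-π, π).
Compute the real Fourier coefficients first: a_5 = 0, b_5 = -12/125 + 2·π^2/5.
Then c_5 = (a_5 − i·b_5)/2 = -i·π^2/5 + 6·i/125.

Final answer: -i·π^2/5 + 6·i/125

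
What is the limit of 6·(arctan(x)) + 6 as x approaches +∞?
Evaluate the dominant behaviour as x → +∞; each term tends to a finite value or vanishes.
Limit = 6 + 3·π.

Final answer: 6 + 3·π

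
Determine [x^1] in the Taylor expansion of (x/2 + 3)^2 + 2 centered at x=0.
Expand to order 1: (x/2 + 3)^2 + 2 = 3·x + 11 + O(x^2).
The coefficient of x^1 is 3.

Final answer: 3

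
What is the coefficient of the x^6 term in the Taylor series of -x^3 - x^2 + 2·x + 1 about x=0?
Expand to order 6: -x^3 - x^2 + 2·x + 1 = -x^3 - x^2 + 2·x + 1 + O(x^7).
The coefficient of x^6 is 0.

Final answer: 0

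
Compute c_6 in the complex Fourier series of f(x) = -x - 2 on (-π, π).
Compute the real Fourier coefficients first: a_6 = 0, b_6 = 1/3.
Then c_6 = (a_6 − i·b_6)/2 = -i/6.

Final answer: -i/6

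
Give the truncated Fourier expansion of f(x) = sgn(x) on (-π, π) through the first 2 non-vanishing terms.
4·sin(x)/π + 4·sin(3·x)/(3·π)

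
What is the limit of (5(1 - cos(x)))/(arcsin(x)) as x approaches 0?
Both numerator and denominator → 0 as x → 0; this is a 0/0 indeterminate form.
Expand each to leading order near x = 0: numerator ~ 5·x^2/2, denominator ~ x.
The limit of the ratio is 0.

Final answer: 0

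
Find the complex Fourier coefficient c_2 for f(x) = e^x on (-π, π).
Compute the real Fourier coefficients first: a_2 = (-1 + e^(2·π))·e^(-π)/(5·π), b_2 = (2 - 2·e^(2·π))·e^(-π)/(5·π).
Then c_2 = (a_2 − i·b_2)/2 = -e^(-π)/(10·π) + e^(π)/(10·π) - i·e^(-π)/(5·π) + i·e^(π)/(5·π).

Final answer: -e^(-π)/(10·π) + e^(π)/(10·π) - i·e^(-π)/(5·π) + i·e^(π)/(5·π)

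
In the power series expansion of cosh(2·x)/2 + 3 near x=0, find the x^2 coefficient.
Expand to order 2: cosh(2·x)/2 + 3 = x^2 + 7/2 + O(x^3).
The coefficient of x^2 is 1.

Final answer: 1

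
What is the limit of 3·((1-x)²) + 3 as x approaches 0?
Direct substitution at x = 0 gives 6.

Final answer: 6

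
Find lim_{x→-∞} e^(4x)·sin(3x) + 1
Evaluate the dominant behaviour as x → -∞; each term tends to a finite value or vanishes.
Limit = 1.

Final answer: 1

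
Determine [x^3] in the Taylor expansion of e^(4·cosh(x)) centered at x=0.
Expand to order 3: e^(4·cosh(x)) = 2·x^2·e^(4) + e^(4) + O(x^4).
The coefficient of x^3 is 0.

Final answer: 0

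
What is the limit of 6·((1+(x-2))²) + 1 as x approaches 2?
Direct substitution at x = 2 gives 7.

Final answer: 7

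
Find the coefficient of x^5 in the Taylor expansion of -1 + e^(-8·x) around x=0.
Expand to order 5: -1 + e^(-8·x) = -4096·x^5/15 + 512·x^4/3 - 256·x^3/3 + 32·x^2 - 8·x + O(x^6).
The coefficient of x^5 is -4096/15.

Final answer: -4096/15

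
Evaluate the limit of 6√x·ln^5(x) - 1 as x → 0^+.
The product is a 0·∞ indeterminate form at x → 0⁺.
Rewrite the product as 6·ln^5(x) / x^(-1/2) and apply L'Hôpital, or use the standard hierarchy x^(-1/2) ≫ |ln x|^5 as x → 0⁺.
The indeterminate product → 0, so the limit = -1.

Final answer: -1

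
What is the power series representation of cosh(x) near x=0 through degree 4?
x^4/24 + x^2/2 + 1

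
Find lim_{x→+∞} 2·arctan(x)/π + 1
Evaluate the dominant behaviour as x → +∞; each term tends to a finite value or vanishes.
Limit = 2.

Final answer: 2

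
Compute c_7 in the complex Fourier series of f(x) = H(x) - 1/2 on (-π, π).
Compute the real Fourier coefficients first: a_7 = 0, b_7 = 2/(7·π).
Then c_7 = (a_7 − i·b_7)/2 = -i/(7·π).

Final answer: -i/(7·π)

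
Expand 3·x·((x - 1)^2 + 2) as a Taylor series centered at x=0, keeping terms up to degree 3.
3·x^3 - 6·x^2 + 9·x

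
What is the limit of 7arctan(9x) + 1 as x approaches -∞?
Evaluate the dominant behaviour as x → -∞; each term tends to a finite value or vanishes.
Limit = 1 - 7·π/2.

Final answer: 1 - 7·π/2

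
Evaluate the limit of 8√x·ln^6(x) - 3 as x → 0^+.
The product is a 0·∞ indeterminate form at x → 0⁺.
Rewrite the product as 8·ln^6(x) / x^(-1/2) and apply L'Hôpital, or use the standard hierarchy x^(-1/2) ≫ |ln x|^6 as x → 0⁺.
The indeterminate product → 0, so the limit = -3.

Final answer: -3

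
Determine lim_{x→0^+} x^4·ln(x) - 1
The product is a 0·∞ indeterminate form at x → 0⁺.
Rewrite the product as ln(x) / x^(-4) and apply L'Hôpital, or use the standard hierarchy x^(-4) ≫ |ln x| as x → 0⁺.
The indeterminate product → 0, so the limit = -1.

Final answer: -1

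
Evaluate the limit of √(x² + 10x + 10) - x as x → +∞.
This is an ∞ − ∞ indeterminate form.
Multiply and divide by the conjugate √(x²+10x + 10) + x; the x² terms cancel, leaving (10x + 10)/(√(x²+10x + 10)+x) → 10/2 = 5.
Limit = 5.

Final answer: 5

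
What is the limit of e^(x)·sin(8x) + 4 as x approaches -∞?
Evaluate the dominant behaviour as x → -∞; each term tends to a finite value or vanishes.
Limit = 4.

Final answer: 4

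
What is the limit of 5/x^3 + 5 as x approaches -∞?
Evaluate the dominant behaviour as x → -∞; each term tends to a finite value or vanishes.
Limit = 5.

Final answer: 5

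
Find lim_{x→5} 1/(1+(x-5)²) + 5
Direct substitution at x = 5 gives 6.

Final answer: 6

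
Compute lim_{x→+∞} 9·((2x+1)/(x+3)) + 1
Evaluate the dominant behaviour as x → +∞; each term tends to a finite value or vanishes.
Limit = 19.

Final answer: 19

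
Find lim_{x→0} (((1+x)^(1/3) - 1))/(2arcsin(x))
Both numerator and denominator → 0 as x → 0; this is a 0/0 indeterminate form.
Expand each to leading order near x = 0: numerator ~ x/3, denominator ~ 2·x.
The limit of the ratio is 1/6.

Final answer: 1/6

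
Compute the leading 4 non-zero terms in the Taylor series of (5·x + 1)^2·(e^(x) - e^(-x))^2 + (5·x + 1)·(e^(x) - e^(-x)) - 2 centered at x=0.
121·x^3/3 + 14·x^2 + 2·x - 2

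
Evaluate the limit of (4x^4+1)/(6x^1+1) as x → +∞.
This is an ∞/∞ indeterminate form as x → +∞.
Divide numerator and denominator by x^4 and let the lower-order terms vanish; the numerator's degree 4 exceeds the denominator's degree 1, so the quotient diverges.
Limit = ∞.

Final answer: ∞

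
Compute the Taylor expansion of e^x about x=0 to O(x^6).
x^5/120 + x^4/24 + x^3/6 + x^2/2 + x + 1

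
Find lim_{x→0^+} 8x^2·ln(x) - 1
The product is a 0·∞ indeterminate form at x → 0⁺.
Rewrite the product as 8·ln(x) / x^(-2) and apply L'Hôpital, or use the standard hierarchy x^(-2) ≫ |ln x| as x → 0⁺.
The indeterminate product → 0, so the limit = -1.

Final answer: -1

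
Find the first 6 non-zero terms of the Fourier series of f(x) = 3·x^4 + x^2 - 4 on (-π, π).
(140 - 24·π^2)·cos(x) + (-8 + 6·π^2)·cos(2·x) + (4/3 - 8·π^2/3)·cos(3·x) + (-5/16 + 3·π^2/2)·cos(4·x) + (44/625 - 24·π^2/25)·cos(5·x) - 4 + π^2/3 + 3·π^4/5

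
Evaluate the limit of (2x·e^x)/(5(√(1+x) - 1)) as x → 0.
Both numerator and denominator → 0 as x → 0; this is a 0/0 indeterminate form.
Expand each to leading order near x = 0: numerator ~ 2·x, denominator ~ 5·x/2.
The limit of the ratio is 4/5.

Final answer: 4/5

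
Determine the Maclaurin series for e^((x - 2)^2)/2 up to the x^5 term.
-53·x^5·e^(4)/5 + 115·x^4·e^(4)/12 - 22·x^3·e^(4)/3 + 9·x^2·e^(4)/2 - 2·x·e^(4) + e^(4)/2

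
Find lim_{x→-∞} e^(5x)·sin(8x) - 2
Evaluate the dominant behaviour as x → -∞; each term tends to a finite value or vanishes.
Limit = -2.

Final answer: -2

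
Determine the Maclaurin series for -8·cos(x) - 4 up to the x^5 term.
-x^4/3 + 4·x^2 - 12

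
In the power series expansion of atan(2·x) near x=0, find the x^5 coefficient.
Expand to order 5: atan(2·x) = 32·x^5/5 - 8·x^3/3 + 2·x + O(x^6).
The coefficient of x^5 is 32/5.

Final answer: 32/5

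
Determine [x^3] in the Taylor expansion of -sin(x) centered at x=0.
Expand to order 3: -sin(x) = x^3/6 - x + O(x^4).
The coefficient of x^3 is 1/6.

Final answer: 1/6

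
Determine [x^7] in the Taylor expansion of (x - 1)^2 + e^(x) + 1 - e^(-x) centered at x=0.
Expand to order 7: (x - 1)^2 + e^(x) + 1 - e^(-x) = x^7/2520 + x^5/60 + x^3/3 + x^2 + 2 + O(x^8).
The coefficient of x^7 is 1/2520.

Final answer: 1/2520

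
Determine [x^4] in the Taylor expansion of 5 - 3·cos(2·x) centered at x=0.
Expand to order 4: 5 - 3·cos(2·x) = -2·x^4 + 6·x^2 + 2 + O(x^5).
The coefficient of x^4 is -2.

Final answer: -2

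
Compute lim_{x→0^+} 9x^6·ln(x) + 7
The product is a 0·∞ indeterminate form at x → 0⁺.
Rewrite the product as 9·ln(x) / x^(-6) and apply L'Hôpital, or use the standard hierarchy x^(-6) ≫ |ln x| as x → 0⁺.
The indeterminate product → 0, so the limit = 7.

Final answer: 7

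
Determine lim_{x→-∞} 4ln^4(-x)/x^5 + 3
The quotient is an ∞/∞ indeterminate form as x → -∞.
Compare growth rates of the dominant terms (exponentials ≫ polynomials ≫ logarithms), or apply L'Hôpital's rule; the quotient → 0.
Adding the constant: 0 + 3 = 3. Limit = 3.

Final answer: 3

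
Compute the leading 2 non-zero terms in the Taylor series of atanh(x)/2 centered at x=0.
x^3/6 + x/2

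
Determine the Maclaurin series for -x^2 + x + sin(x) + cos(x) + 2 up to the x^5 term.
x^5/120 + x^4/24 - x^3/6 - 3·x^2/2 + 2·x + 3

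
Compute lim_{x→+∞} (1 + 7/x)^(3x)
As x → +∞: write (1 + 7/x)^(3x) = ((1 + 7/x)^x)^3 → (e^7)^3 = e^21.
Limit = e^(21).

Final answer: e^(21)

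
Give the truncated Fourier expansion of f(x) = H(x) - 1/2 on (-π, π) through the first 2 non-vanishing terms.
2·sin(x)/π + 2·sin(3·x)/(3·π)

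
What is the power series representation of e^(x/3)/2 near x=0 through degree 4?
x^4/3888 + x^3/324 + x^2/36 + x/6 + 1/2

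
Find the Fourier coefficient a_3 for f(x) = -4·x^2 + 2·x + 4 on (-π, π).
a_3 = (1/π) ∫_{-π}^{π} f(x)·cos(3x) dx.
Evaluate the integral (use parity and integration by parts as needed): a_3 = 16/9.

Final answer: 16/9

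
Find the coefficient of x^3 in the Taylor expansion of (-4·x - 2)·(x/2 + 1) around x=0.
Expand to order 3: (-4·x - 2)·(x/2 + 1) = -2·x^2 - 5·x - 2 + O(x^4).
The coefficient of x^3 is 0.

Final answer: 0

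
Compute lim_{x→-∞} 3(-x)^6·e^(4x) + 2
The product is a 0·∞ indeterminate form at x → -∞.
Rewrite the product as 3(-x)^6 / e^(-4x) (an ∞/∞ form) and apply L'Hôpital, or use the standard hierarchy e^(4|x|) ≫ |(-x)^6| as x → -∞.
The indeterminate product → 0, so the limit = 2.

Final answer: 2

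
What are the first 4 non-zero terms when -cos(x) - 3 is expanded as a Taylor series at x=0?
x^6/720 - x^4/24 + x^2/2 - 4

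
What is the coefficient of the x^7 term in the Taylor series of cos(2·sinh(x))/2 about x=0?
Expand to order 7: cos(2·sinh(x))/2 = 2·x^6/15 - x^2 + 1/2 + O(x^8).
The coefficient of x^7 is 0.

Final answer: 0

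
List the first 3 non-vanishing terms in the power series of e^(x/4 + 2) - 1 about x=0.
x^2·e^(2)/32 + x·e^(2)/4 - 1 + e^(2)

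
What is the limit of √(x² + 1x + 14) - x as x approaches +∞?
This is an ∞ − ∞ indeterminate form.
Multiply and divide by the conjugate √(x²+1x + 14) + x; the x² terms cancel, leaving (1x + 14)/(√(x²+1x + 14)+x) → 1/2.
Limit = 1/2.

Final answer: 1/2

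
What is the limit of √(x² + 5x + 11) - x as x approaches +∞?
This is an ∞ − ∞ indeterminate form.
Multiply and divide by the conjugate √(x²+5x + 11) + x; the x² terms cancel, leaving (5x + 11)/(√(x²+5x + 11)+x) → 5/2.
Limit = 5/2.

Final answer: 5/2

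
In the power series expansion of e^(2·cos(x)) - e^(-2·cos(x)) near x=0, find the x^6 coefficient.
Expand to order 6: e^(2·cos(x)) - e^(-2·cos(x)) = x^6·(-91·e^(2)/360 - 31·e^(-2)/360) + x^4·(-5·e^(-2)/12 + 7·e^(2)/12) + x^2·(-e^(2) - e^(-2)) - e^(-2) + e^(2) + O(x^7).
The coefficient of x^6 is -91·e^(2)/360 - 31·e^(-2)/360.

Final answer: -91·e^(2)/360 - 31·e^(-2)/360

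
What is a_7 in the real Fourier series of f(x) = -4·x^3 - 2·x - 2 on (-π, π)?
a_7 = (1/π) ∫_{-π}^{π} f(x)·cos(7x) dx.
Evaluate the integral (use parity and integration by parts as needed): a_7 = 0.

Final answer: 0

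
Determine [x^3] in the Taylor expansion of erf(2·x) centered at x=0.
Expand to order 3: erf(2·x) = -16·x^3/(3·√(π)) + 4·x/√(π) + O(x^4).
The coefficient of x^3 is -16/(3·√(π)).

Final answer: -16/(3·√(π))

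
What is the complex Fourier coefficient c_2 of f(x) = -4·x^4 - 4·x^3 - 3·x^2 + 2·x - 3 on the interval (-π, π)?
Compute the real Fourier coefficients first: a_2 = 9 - 8·π^2, b_2 = -8 + 4·π^2.
Then c_2 = (a_2 − i·b_2)/2 = -4·π^2 + 9/2 - 2·i·π^2 + 4·i.

Final answer: -4·π^2 + 9/2 - 2·i·π^2 + 4·i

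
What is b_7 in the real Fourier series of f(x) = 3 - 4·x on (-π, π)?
b_7 = (1/π) ∫_{-π}^{π} f(x)·sin(7x) dx.
Evaluate the integral (use parity and integration by parts as needed): b_7 = -8/7.

Final answer: -8/7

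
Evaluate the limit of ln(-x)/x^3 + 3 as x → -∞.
The quotient is an ∞/∞ indeterminate form as x → -∞.
Compare growth rates of the dominant terms (exponentials ≫ polynomials ≫ logarithms), or apply L'Hôpital's rule; the quotient → 0.
Adding the constant: 0 + 3 = 3. Limit = 3.

Final answer: 3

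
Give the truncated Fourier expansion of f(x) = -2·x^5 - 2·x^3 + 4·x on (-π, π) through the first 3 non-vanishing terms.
(-448 - 4·π^4 + 76·π^2)·sin(x) + (-8·π^2 + 8 + 2·π^4)·sin(2·x) + (-4·π^4/3 + 128/81 + 44·π^2/27)·sin(3·x)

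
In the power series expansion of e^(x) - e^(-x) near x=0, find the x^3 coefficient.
Expand to order 3: e^(x) - e^(-x) = x^3/3 + 2·x + O(x^4).
The coefficient of x^3 is 1/3.

Final answer: 1/3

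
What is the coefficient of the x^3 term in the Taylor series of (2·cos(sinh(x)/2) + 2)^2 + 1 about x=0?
Expand to order 3: (2·cos(sinh(x)/2) + 2)^2 + 1 = 17 - 2·x^2 + O(x^4).
The coefficient of x^3 is 0.

Final answer: 0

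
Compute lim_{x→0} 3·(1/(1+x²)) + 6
Direct substitution at x = 0 gives 9.

Final answer: 9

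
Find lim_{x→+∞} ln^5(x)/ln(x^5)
This is an ∞/∞ indeterminate form as x → +∞.
Write ln(x^5) = 5·ln(x), reducing the quotient to ln^4(x)/5 → ∞.
Limit = ∞.

Final answer: ∞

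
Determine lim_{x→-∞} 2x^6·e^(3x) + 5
The product is a 0·∞ indeterminate form at x → -∞.
Rewrite the product as 2x^6 / e^(-3x) (an ∞/∞ form) and apply L'Hôpital, or use the standard hierarchy e^(3|x|) ≫ |x^6| as x → -∞.
The indeterminate product → 0, so the limit = 5.

Final answer: 5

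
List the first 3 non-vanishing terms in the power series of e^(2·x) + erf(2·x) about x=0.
2·x^2 + x·(2 + 4/√(π)) + 1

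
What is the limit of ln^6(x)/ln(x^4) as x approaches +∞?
This is an ∞/∞ indeterminate form as x → +∞.
Write ln(x^4) = 4·ln(x), reducing the quotient to ln^5(x)/4 → ∞.
Limit = ∞.

Final answer: ∞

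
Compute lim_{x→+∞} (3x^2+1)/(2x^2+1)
This is an ∞/∞ indeterminate form as x → +∞.
Divide numerator and denominator by x^2 and let the lower-order terms vanish; the leading terms give 3/2.
Limit = 3/2.

Final answer: 3/2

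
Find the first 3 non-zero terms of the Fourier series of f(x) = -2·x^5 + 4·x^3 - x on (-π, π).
(-530 - 4·π^4 + 88·π^2)·sin(x) + (-14·π^2 + 22 + 2·π^4)·sin(2·x) + (-4·π^4/3 - 358/81 + 152·π^2/27)·sin(3·x)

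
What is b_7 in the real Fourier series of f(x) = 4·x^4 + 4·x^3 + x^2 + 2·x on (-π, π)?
b_7 = (1/π) ∫_{-π}^{π} f(x)·sin(7x) dx.
Evaluate the integral (use parity and integration by parts as needed): b_7 = 148/343 + 8·π^2/7.

Final answer: 148/343 + 8·π^2/7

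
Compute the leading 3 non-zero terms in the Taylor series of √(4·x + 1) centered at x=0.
-2·x^2 + 2·x + 1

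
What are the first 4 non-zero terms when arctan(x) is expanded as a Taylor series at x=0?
-x^7/7 + x^5/5 - x^3/3 + x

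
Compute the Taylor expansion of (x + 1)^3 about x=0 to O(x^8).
x^3 + 3·x^2 + 3·x + 1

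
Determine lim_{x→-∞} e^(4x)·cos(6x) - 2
Evaluate the dominant behaviour as x → -∞; each term tends to a finite value or vanishes.
Limit = -2.

Final answer: -2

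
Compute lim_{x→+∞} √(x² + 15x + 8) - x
This is an ∞ − ∞ indeterminate form.
Multiply and divide by the conjugate √(x²+15x + 8) + x; the x² terms cancel, leaving (15x + 8)/(√(x²+15x + 8)+x) → 15/2.
Limit = 15/2.

Final answer: 15/2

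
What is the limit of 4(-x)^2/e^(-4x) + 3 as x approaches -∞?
The quotient is an ∞/∞ indeterminate form as x → -∞.
Compare growth rates of the dominant terms (exponentials ≫ polynomials ≫ logarithms), or apply L'Hôpital's rule; the quotient → 0.
Adding the constant: 0 + 3 = 3. Limit = 3.

Final answer: 3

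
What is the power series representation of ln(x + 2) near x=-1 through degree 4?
(x + 1) - (x + 1)^2/2 + (x + 1)^3/3 - (x + 1)^4/4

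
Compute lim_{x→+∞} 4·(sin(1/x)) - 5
Evaluate the dominant behaviour as x → +∞; each term tends to a finite value or vanishes.
Limit = -5.

Final answer: -5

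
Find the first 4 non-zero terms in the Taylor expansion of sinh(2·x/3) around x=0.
8·x^7/688905 + 4·x^5/3645 + 4·x^3/81 + 2·x/3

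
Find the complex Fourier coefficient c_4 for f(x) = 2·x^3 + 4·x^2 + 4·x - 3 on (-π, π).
Compute the real Fourier coefficients first: a_4 = 1, b_4 = -π^2 - 13/8.
Then c_4 = (a_4 − i·b_4)/2 = 1/2 + 13·i/16 + i·π^2/2.

Final answer: 1/2 + 13·i/16 + i·π^2/2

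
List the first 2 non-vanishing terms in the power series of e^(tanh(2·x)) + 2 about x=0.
2·x + 3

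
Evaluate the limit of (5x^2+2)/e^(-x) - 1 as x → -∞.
The quotient is an ∞/∞ indeterminate form as x → -∞.
Compare growth rates of the dominant terms (exponentials ≫ polynomials ≫ logarithms), or apply L'Hôpital's rule; the quotient → 0.
Adding the constant: 0 - 1 = -1. Limit = -1.

Final answer: -1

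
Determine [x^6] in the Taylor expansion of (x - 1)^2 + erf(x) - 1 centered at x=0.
Expand to order 6: (x - 1)^2 + erf(x) - 1 = x^5/(5·√(π)) - 2·x^3/(3·√(π)) + x^2 + x·(-2 + 2/√(π)) + O(x^7).
The coefficient of x^6 is 0.

Final answer: 0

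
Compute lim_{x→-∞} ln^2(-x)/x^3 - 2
The quotient is an ∞/∞ indeterminate form as x → -∞.
Compare growth rates of the dominant terms (exponentials ≫ polynomials ≫ logarithms), or apply L'Hôpital's rule; the quotient → 0.
Adding the constant: 0 - 2 = -2. Limit = -2.

Final answer: -2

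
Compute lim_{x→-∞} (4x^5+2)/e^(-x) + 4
The quotient is an ∞/∞ indeterminate form as x → -∞.
Compare growth rates of the dominant terms (exponentials ≫ polynomials ≫ logarithms), or apply L'Hôpital's rule; the quotient → 0.
Adding the constant: 0 + 4 = 4. Limit = 4.

Final answer: 4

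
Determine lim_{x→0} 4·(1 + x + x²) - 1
Direct substitution at x = 0 gives 3.

Final answer: 3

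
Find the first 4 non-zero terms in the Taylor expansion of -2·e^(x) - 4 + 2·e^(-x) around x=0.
-x^5/30 - 2·x^3/3 - 4·x - 4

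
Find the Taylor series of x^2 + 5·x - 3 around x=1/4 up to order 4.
-27/16 + 11·(x - 1/4)/2 + (x - 1/4)^2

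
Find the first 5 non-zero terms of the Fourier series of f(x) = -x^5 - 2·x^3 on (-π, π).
(-216 - 2·π^4 + 36·π^2)·sin(x) + (-3·π^2 + 9/2 + π^4)·sin(2·x) + (-2·π^4/3 - 8/81 + 4·π^2/27)·sin(3·x) + (-9/64 + 3·π^2/8 + π^4/2)·sin(4·x) + (-2·π^4/5 - 12·π^2/25 + 72/625)·sin(5·x)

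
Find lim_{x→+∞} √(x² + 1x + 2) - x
As x → +∞: multiply by the conjugate to get (1x+2)/(√(x²+1x+2)+x); the denominator ~ 2x, so the limit is 1/2.
Limit = 1/2.

Final answer: 1/2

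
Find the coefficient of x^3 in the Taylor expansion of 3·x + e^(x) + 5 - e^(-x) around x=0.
Expand to order 3: 3·x + e^(x) + 5 - e^(-x) = x^3/3 + 5·x + 5 + O(x^4).
The coefficient of x^3 is 1/3.

Final answer: 1/3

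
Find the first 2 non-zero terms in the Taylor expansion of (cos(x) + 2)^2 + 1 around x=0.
10 - 3·x^2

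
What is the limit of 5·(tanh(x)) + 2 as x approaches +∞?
Evaluate the dominant behaviour as x → +∞; each term tends to a finite value or vanishes.
Limit = 7.

Final answer: 7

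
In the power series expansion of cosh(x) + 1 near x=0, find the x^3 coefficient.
Expand to order 3: cosh(x) + 1 = x^2/2 + 2 + O(x^4).
The coefficient of x^3 is 0.

Final answer: 0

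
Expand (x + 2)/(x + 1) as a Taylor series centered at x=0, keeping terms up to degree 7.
-x^7 + x^6 - x^5 + x^4 - x^3 + x^2 - x + 2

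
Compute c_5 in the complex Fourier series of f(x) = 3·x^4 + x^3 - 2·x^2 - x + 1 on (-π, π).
Compute the real Fourier coefficients first: a_5 = 344/625 - 24·π^2/25, b_5 = -62/125 + 2·π^2/5.
Then c_5 = (a_5 − i·b_5)/2 = -12·π^2/25 + 172/625 - i·π^2/5 + 31·i/125.

Final answer: -12·π^2/25 + 172/625 - i·π^2/5 + 31·i/125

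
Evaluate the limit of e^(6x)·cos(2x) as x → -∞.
Evaluate the dominant behaviour as x → -∞; each term tends to a finite value or vanishes.
Limit = 0.

Final answer: 0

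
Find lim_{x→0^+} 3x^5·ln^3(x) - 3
The product is a 0·∞ indeterminate form at x → 0⁺.
Rewrite the product as 3·ln^3(x) / x^(-5) and apply L'Hôpital, or use the standard hierarchy x^(-5) ≫ |ln x|^3 as x → 0⁺.
The indeterminate product → 0, so the limit = -3.

Final answer: -3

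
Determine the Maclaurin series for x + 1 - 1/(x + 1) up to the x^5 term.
x^5 - x^4 + x^3 - x^2 + 2·x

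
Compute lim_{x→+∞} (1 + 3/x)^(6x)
As x → +∞: write (1 + 3/x)^(6x) = ((1 + 3/x)^x)^6 → (e^3)^6 = e^18.
Limit = e^(18).

Final answer: e^(18)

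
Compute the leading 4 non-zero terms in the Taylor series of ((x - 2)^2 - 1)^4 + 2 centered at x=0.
-1200·x^3 + 972·x^2 - 432·x + 83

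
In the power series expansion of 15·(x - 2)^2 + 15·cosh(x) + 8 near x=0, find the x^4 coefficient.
Expand to order 4: 15·(x - 2)^2 + 15·cosh(x) + 8 = 5·x^4/8 + 45·x^2/2 - 60·x + 83 + O(x^5).
The coefficient of x^4 is 5/8.

Final answer: 5/8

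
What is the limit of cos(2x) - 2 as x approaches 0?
Direct substitution at x = 0 gives -1.

Final answer: -1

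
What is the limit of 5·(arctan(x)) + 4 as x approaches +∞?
Evaluate the dominant behaviour as x → +∞; each term tends to a finite value or vanishes.
Limit = 4 + 5·π/2.

Final answer: 4 + 5·π/2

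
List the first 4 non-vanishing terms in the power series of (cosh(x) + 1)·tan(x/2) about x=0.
3·x^7/560 + x^5/20 + x^3/3 + x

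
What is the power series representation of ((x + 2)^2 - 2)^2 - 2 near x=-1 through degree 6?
-1 - 4·(x + 1) + 2·(x + 1)^2 + 4·(x + 1)^3 + (x + 1)^4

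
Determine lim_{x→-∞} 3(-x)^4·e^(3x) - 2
The product is a 0·∞ indeterminate form at x → -∞.
Rewrite the product as 3(-x)^4 / e^(-3x) (an ∞/∞ form) and apply L'Hôpital, or use the standard hierarchy e^(3|x|) ≫ |(-x)^4| as x → -∞.
The indeterminate product → 0, so the limit = -2.

Final answer: -2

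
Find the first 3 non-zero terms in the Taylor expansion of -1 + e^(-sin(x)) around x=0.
-x^4/8 + x^2/2 - x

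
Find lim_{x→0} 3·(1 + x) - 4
Direct substitution at x = 0 gives -1.

Final answer: -1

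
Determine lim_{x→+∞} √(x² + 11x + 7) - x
This is an ∞ − ∞ indeterminate form.
Multiply and divide by the conjugate √(x²+11x + 7) + x; the x² terms cancel, leaving (11x + 7)/(√(x²+11x + 7)+x) → 11/2.
Limit = 11/2.

Final answer: 11/2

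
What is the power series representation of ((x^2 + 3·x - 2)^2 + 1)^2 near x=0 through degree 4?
-109·x^4 - 60·x^3 + 194·x^2 - 120·x + 25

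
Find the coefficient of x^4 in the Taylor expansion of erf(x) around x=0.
Expand to order 4: erf(x) = -2·x^3/(3·√(π)) + 2·x/√(π) + O(x^5).
The coefficient of x^4 is 0.

Final answer: 0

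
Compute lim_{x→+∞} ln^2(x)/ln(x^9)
This is an ∞/∞ indeterminate form as x → +∞.
Write ln(x^9) = 9·ln(x), reducing the quotient to ln(x)/9 → ∞.
Limit = ∞.

Final answer: ∞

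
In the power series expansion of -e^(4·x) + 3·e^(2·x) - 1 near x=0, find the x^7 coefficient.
Expand to order 7: -e^(4·x) + 3·e^(2·x) - 1 = -200·x^7/63 - 244·x^6/45 - 116·x^5/15 - 26·x^4/3 - 20·x^3/3 - 2·x^2 + 2·x + 1 + O(x^8).
The coefficient of x^7 is -200/63.

Final answer: -200/63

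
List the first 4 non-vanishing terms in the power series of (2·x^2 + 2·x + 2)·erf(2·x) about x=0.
-32·x^4/(3·√(π)) - 8·x^3/(3·√(π)) + 8·x^2/√(π) + 8·x/√(π)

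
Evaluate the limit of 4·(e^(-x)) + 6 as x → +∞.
Evaluate the dominant behaviour as x → +∞; each term tends to a finite value or vanishes.
Limit = 6.

Final answer: 6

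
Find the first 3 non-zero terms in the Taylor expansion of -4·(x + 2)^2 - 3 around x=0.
-4·x^2 - 16·x - 19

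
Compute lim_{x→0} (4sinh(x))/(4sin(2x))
Both numerator and denominator → 0 as x → 0; this is a 0/0 indeterminate form.
Expand each to leading order near x = 0: numerator ~ 4·x, denominator ~ 8·x.
The limit of the ratio is 1/2.

Final answer: 1/2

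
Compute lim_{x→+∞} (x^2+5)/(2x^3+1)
This is an ∞/∞ indeterminate form as x → +∞.
Divide numerator and denominator by x^3 and let the lower-order terms vanish; the numerator's degree 2 is below the denominator's degree 3, so the quotient → 0.
Limit = 0.

Final answer: 0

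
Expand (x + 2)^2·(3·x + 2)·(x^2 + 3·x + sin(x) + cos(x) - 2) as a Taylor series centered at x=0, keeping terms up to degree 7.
107·x^7/504 + 43·x^6/180 + x^5/15 + 16·x^4 + 185·x^3/3 + 70·x^2 + 12·x - 8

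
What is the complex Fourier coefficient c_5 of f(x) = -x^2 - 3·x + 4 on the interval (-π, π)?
Compute the real Fourier coefficients first: a_5 = 4/25, b_5 = -6/5.
Then c_5 = (a_5 − i·b_5)/2 = 2/25 + 3·i/5.

Final answer: 2/25 + 3·i/5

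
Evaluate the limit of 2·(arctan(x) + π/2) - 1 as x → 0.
Direct substitution at x = 0 gives -1 + π.

Final answer: -1 + π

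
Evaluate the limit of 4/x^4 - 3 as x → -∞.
Evaluate the dominant behaviour as x → -∞; each term tends to a finite value or vanishes.
Limit = -3.

Final answer: -3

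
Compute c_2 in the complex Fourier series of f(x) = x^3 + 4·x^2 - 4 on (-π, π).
Compute the real Fourier coefficients first: a_2 = 4, b_2 = 3/2 - π^2.
Then c_2 = (a_2 − i·b_2)/2 = 2 - 3·i/4 + i·π^2/2.

Final answer: 2 - 3·i/4 + i·π^2/2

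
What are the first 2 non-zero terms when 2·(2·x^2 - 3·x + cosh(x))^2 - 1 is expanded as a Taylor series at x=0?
1 - 12·x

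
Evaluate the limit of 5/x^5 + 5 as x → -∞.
Evaluate the dominant behaviour as x → -∞; each term tends to a finite value or vanishes.
Limit = 5.

Final answer: 5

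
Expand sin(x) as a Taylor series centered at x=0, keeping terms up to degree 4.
-x^3/6 + x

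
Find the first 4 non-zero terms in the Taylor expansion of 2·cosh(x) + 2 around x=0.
x^6/360 + x^4/12 + x^2 + 4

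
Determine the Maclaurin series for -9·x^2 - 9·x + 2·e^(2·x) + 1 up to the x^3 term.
8·x^3/3 - 5·x^2 - 5·x + 3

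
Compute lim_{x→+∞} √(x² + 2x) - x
This is an ∞ − ∞ indeterminate form.
Multiply and divide by the conjugate √(x²+2x) + x; the x² terms cancel, leaving (2x)/(√(x²+2x)+x) → 2/2 = 1.
Limit = 1.

Final answer: 1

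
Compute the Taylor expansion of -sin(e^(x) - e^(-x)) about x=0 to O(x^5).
x^3 - 2·x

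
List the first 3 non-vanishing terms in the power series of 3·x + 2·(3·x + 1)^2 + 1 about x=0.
18·x^2 + 15·x + 3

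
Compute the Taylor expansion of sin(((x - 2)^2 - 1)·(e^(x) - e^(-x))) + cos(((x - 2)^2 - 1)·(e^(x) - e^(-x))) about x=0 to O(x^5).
440·x^4/3 + 15·x^3 - 26·x^2 + 6·x + 1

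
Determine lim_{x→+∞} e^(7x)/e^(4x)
This is an ∞/∞ indeterminate form as x → +∞.
Rewrite e^(7x)/e^(4x) = e^((7−4)x) = e^(3x); the exponent coefficient is 3 > 0 so e^(3x) → ∞.
Limit = ∞.

Final answer: ∞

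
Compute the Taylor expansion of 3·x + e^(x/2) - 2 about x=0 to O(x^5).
x^4/384 + x^3/48 + x^2/8 + 7·x/2 - 1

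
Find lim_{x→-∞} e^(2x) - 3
Evaluate the dominant behaviour as x → -∞; each term tends to a finite value or vanishes.
Limit = -3.

Final answer: -3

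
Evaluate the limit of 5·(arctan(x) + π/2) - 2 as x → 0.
Direct substitution at x = 0 gives -2 + 5·π/2.

Final answer: -2 + 5·π/2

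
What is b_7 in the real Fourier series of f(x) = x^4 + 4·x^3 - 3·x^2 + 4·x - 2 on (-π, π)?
b_7 = (1/π) ∫_{-π}^{π} f(x)·sin(7x) dx.
Evaluate the integral (use parity and integration by parts as needed): b_7 = 344/343 + 8·π^2/7.

Final answer: 344/343 + 8·π^2/7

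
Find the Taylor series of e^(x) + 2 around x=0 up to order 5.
x^5/120 + x^4/24 + x^3/6 + x^2/2 + x + 3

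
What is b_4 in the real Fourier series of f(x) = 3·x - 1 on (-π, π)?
b_4 = (1/π) ∫_{-π}^{π} f(x)·sin(4x) dx.
Evaluate the integral (use parity and integration by parts as needed): b_4 = -3/2.

Final answer: -3/2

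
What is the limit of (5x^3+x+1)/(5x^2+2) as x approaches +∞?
This is an ∞/∞ indeterminate form as x → +∞.
Divide numerator and denominator by x^3 and let the lower-order terms vanish; the numerator's degree 3 exceeds the denominator's degree 2, so the quotient diverges.
Limit = ∞.

Final answer: ∞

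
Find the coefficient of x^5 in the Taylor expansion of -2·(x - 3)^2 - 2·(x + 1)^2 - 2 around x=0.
Expand to order 5: -2·(x - 3)^2 - 2·(x + 1)^2 - 2 = -4·x^2 + 8·x - 22 + O(x^6).
The coefficient of x^5 is 0.

Final answer: 0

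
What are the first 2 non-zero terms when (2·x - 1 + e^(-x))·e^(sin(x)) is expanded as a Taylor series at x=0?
3·x^2/2 + x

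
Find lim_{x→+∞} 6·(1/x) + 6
Evaluate the dominant behaviour as x → +∞; each term tends to a finite value or vanishes.
Limit = 6.

Final answer: 6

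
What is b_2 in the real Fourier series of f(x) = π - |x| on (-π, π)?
b_2 = (1/π) ∫_{-π}^{π} f(x)·sin(2x) dx.
Evaluate the integral (use parity and integration by parts as needed): b_2 = 0.

Final answer: 0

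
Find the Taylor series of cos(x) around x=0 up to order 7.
-x^6/720 + x^4/24 - x^2/2 + 1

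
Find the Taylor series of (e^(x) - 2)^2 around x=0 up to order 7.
31·x^7/1260 + x^6/12 + 7·x^5/30 + x^4/2 + 2·x^3/3 - 2·x + 1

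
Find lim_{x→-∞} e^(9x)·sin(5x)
Evaluate the dominant behaviour as x → -∞; each term tends to a finite value or vanishes.
Limit = 0.

Final answer: 0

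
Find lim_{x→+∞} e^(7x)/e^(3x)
This is an ∞/∞ indeterminate form as x → +∞.
Rewrite e^(7x)/e^(3x) = e^((7−3)x) = e^(4x); the exponent coefficient is 4 > 0 so e^(4x) → ∞.
Limit = ∞.

Final answer: ∞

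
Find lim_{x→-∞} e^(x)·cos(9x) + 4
Evaluate the dominant behaviour as x → -∞; each term tends to a finite value or vanishes.
Limit = 4.

Final answer: 4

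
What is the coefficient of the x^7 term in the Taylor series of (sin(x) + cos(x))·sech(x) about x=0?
Expand to order 7: (sin(x) + cos(x))·sech(x) = -13·x^7/105 - 19·x^6/90 + 3·x^5/10 + x^4/2 - 2·x^3/3 - x^2 + x + 1 + O(x^8).
The coefficient of x^7 is -13/105.

Final answer: -13/105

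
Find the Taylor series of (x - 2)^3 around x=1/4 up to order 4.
-343/64 + 147·(x - 1/4)/16 - 21·(x - 1/4)^2/4 + (x - 1/4)^3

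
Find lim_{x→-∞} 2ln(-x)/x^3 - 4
The quotient is an ∞/∞ indeterminate form as x → -∞.
Compare growth rates of the dominant terms (exponentials ≫ polynomials ≫ logarithms), or apply L'Hôpital's rule; the quotient → 0.
Adding the constant: 0 - 4 = -4. Limit = -4.

Final answer: -4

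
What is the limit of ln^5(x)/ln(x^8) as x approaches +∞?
This is an ∞/∞ indeterminate form as x → +∞.
Write ln(x^8) = 8·ln(x), reducing the quotient to ln^4(x)/8 → ∞.
Limit = ∞.

Final answer: ∞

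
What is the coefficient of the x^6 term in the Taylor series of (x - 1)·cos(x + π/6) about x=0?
Expand to order 6: (x - 1)·cos(x + π/6) = x^6·(-1/240 + √(3)/1440) + x^5·(1/240 + √(3)/48) + x^4·(1/12 - √(3)/48) + x^3·(-√(3)/4 - 1/12) + x^2·(-1/2 + √(3)/4) + x·(1/2 + √(3)/2) - √(3)/2 + O(x^7).
The coefficient of x^6 is -1/240 + √(3)/1440.

Final answer: -1/240 + √(3)/1440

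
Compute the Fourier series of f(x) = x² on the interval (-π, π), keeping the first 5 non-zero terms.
-4·cos(x) + cos(2·x) - 4·cos(3·x)/9 + cos(4·x)/4 + π^2/3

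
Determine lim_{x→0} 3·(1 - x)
Direct substitution at x = 0 gives 3.

Final answer: 3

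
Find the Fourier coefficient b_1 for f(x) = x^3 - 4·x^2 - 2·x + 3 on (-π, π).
b_1 = (1/π) ∫_{-π}^{π} f(x)·sin(1x) dx.
Evaluate the integral (use parity and integration by parts as needed): b_1 = -16 + 2·π^2.

Final answer: -16 + 2·π^2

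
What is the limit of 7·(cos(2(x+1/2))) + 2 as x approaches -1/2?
Direct substitution at x = -1/2 gives 9.

Final answer: 9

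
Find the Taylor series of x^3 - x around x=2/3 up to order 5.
-10/27 + (x - 2/3)/3 + 2·(x - 2/3)^2 + (x - 2/3)^3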